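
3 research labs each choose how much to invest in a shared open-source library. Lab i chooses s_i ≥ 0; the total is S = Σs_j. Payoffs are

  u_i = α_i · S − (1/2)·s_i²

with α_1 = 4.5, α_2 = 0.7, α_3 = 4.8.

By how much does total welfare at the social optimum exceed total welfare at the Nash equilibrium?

71.89

Lab i's FOC: ∂u_i/∂s_i = α_i − s_i = 0, so s_i* = α_i.
NE contributions = (4.5, 0.7, 4.8); S = 10.
W^NE = (Σα)·S − ½Σα_i² = 10² − ½·43.78 = 78.11.
Planner sets s_i = Σα_j = 10 for every i, so S^SO = 3·10 = 30.
W^SO = (Σα)·S^SO − ½·3·(Σα)² = (3/2)·10² = 150.
Deadweight loss = W^SO − W^NE = 71.89.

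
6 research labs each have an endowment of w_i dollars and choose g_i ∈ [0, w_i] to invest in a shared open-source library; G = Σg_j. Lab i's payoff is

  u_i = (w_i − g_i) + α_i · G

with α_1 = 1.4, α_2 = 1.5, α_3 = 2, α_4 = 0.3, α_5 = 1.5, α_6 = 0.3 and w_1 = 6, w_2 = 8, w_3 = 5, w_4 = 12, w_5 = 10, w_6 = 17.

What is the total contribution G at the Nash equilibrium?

∂u_i/∂g_i = α_i − 1, so lab i contributes w_i if α_i > 1, else 0.
α_i > 1 for i ∈ {1, 2, 3, 5}; NE contributions (6, 8, 5, 0, 10, 0), G = 29.

29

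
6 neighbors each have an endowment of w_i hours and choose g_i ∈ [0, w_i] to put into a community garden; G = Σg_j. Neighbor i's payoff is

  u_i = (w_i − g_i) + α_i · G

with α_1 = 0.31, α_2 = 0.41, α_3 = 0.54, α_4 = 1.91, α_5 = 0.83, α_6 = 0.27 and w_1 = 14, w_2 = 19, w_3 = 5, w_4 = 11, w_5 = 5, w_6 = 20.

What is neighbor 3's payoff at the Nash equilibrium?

∂u_i/∂g_i = α_i − 1, so neighbor i contributes w_i if α_i > 1, else 0.
α_i > 1 for i ∈ {4}; NE contributions (0, 0, 0, 11, 0, 0), G = 11.
u_3 = (5 − 0) + 0.54·11 = 10.94.

10.94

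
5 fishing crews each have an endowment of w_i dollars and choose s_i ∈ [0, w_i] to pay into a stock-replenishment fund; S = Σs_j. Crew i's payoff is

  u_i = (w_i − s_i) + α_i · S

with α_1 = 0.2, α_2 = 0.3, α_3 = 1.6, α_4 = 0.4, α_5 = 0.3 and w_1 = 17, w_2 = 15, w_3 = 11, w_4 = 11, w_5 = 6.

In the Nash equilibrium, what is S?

11

∂u_i/∂s_i = α_i − 1, so crew i contributes w_i if α_i > 1, else 0.
α_i > 1 for i ∈ {3}; NE contributions (0, 0, 11, 0, 0), S = 11.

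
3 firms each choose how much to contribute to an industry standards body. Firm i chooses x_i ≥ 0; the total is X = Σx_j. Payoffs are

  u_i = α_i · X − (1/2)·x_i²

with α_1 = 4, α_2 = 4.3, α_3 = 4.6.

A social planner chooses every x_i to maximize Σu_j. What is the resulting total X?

Planner FOC: ∂(Σu_j)/∂x_i = (Σα_j) − x_i = 0, so x_i^SO = Σα_j = 12.9 for every i; X^SO = 38.7.

38.7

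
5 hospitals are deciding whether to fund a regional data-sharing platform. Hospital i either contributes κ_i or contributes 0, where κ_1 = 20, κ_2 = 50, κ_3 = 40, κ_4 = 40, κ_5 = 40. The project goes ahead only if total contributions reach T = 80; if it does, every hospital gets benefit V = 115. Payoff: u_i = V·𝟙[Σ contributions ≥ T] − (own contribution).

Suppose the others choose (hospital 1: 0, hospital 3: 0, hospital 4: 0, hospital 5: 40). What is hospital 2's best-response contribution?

50

Others' total = 40. Contributing 50 brings total to 90 ≥ 80: gain V − κ_2 = 65.
Best response: 50.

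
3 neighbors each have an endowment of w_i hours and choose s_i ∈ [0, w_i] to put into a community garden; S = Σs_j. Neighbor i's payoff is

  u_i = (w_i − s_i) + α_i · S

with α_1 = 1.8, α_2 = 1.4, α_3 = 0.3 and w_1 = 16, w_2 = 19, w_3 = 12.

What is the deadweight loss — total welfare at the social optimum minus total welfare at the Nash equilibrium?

∂u_i/∂s_i = α_i − 1, so neighbor i contributes w_i if α_i > 1, else 0.
α_i > 1 for i ∈ {1, 2}; NE contributions (16, 19, 0), S = 35.
W^NE = Σw_i − S^NE + (Σα_i)·S^NE = 47 + 2.5·35 = 134.5.
Planner: ∂(Σu_j)/∂s_i = Σα_j − 1 = 2.5 > 0, so everyone contributes w_i; S^SO = 47, W^SO = 47 + 2.5·47 = 164.5.
Deadweight loss = 30.

30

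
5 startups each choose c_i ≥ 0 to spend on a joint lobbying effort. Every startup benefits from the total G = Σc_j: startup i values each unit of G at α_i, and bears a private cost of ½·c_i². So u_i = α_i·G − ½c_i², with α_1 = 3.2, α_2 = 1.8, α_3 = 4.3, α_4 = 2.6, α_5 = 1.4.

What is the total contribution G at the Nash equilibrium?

Startup i's FOC: ∂u_i/∂c_i = α_i − c_i = 0, so c_i* = α_i.
NE contributions = (3.2, 1.8, 4.3, 2.6, 1.4); G = 13.3.

13.3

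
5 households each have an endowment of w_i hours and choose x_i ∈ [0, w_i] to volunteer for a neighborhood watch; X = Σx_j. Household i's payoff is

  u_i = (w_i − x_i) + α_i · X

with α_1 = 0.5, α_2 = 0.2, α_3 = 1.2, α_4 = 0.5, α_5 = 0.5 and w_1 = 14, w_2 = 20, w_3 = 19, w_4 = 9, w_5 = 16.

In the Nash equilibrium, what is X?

∂u_i/∂x_i = α_i − 1, so household i contributes w_i if α_i > 1, else 0.
α_i > 1 for i ∈ {3}; NE contributions (0, 0, 19, 0, 0), X = 19.

19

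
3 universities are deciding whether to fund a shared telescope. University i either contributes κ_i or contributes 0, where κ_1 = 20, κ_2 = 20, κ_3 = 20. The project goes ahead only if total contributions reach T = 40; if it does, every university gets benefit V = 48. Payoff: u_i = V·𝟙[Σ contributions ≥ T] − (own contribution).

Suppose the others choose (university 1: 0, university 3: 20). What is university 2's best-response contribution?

Others' total = 20. Contributing 20 brings total to 40 ≥ 40: gain V − κ_2 = 28.
Best response: 20.

20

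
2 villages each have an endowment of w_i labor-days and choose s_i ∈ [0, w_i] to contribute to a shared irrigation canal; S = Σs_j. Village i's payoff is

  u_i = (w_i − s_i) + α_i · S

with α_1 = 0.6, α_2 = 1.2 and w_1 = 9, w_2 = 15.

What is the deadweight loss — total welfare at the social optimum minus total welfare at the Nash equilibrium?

∂u_i/∂s_i = α_i − 1, so village i contributes w_i if α_i > 1, else 0.
α_i > 1 for i ∈ {2}; NE contributions (0, 15), S = 15.
W^NE = Σw_i − S^NE + (Σα_i)·S^NE = 24 + 0.8·15 = 36.
Planner: ∂(Σu_j)/∂s_i = Σα_j − 1 = 0.8 > 0, so everyone contributes w_i; S^SO = 24, W^SO = 24 + 0.8·24 = 43.2.
Deadweight loss = 7.2.

7.2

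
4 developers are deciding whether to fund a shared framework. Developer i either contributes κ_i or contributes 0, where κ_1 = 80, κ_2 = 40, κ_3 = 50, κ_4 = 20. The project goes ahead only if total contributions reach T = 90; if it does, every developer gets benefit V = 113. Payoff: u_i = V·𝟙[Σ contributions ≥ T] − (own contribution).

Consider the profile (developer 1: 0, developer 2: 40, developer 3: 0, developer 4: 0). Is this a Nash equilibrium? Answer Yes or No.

Total = 40 < 90: not provided.
Developer 1 (pledges 0, payoff 0): pledging 80 → total 120, payoff 33. Profitable deviation.

No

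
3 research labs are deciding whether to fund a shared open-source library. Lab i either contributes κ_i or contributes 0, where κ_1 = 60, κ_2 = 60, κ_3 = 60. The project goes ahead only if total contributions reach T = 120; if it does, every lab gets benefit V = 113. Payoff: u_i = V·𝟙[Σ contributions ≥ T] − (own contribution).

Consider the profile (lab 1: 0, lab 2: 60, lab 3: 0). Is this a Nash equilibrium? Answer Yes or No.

No

Total = 60 < 120: not provided.
Lab 1 (pledges 0, payoff 0): pledging 60 → total 120, payoff 53. Profitable deviation.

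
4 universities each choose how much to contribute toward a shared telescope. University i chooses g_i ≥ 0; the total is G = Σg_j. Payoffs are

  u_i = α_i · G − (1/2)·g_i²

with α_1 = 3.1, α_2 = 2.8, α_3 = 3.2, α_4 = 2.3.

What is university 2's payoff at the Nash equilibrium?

28

University i's FOC: ∂u_i/∂g_i = α_i − g_i = 0, so g_i* = α_i.
NE contributions = (3.1, 2.8, 3.2, 2.3); G = 11.4.
u_2 = α_2·G − ½·(g_2)² = 2.8·11.4 − ½·2.8² = 28.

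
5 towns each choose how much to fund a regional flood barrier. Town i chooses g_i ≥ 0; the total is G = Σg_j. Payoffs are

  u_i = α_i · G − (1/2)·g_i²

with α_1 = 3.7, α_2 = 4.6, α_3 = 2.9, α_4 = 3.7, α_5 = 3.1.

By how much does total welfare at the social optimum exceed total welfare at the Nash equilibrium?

Town i's FOC: ∂u_i/∂g_i = α_i − g_i = 0, so g_i* = α_i.
NE contributions = (3.7, 4.6, 2.9, 3.7, 3.1); G = 18.
W^NE = (Σα)·G − ½Σα_i² = 18² − ½·66.56 = 290.72.
Planner sets g_i = Σα_j = 18 for every i, so G^SO = 5·18 = 90.
W^SO = (Σα)·G^SO − ½·5·(Σα)² = (5/2)·18² = 810.
Deadweight loss = W^SO − W^NE = 519.28.

519.28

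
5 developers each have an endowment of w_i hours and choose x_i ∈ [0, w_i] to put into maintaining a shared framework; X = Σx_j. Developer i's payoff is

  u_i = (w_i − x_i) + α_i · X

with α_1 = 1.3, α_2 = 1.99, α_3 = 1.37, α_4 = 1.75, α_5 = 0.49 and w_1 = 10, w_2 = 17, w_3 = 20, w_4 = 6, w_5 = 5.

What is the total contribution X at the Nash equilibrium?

∂u_i/∂x_i = α_i − 1, so developer i contributes w_i if α_i > 1, else 0.
α_i > 1 for i ∈ {1, 2, 3, 4}; NE contributions (10, 17, 20, 6, 0), X = 53.

53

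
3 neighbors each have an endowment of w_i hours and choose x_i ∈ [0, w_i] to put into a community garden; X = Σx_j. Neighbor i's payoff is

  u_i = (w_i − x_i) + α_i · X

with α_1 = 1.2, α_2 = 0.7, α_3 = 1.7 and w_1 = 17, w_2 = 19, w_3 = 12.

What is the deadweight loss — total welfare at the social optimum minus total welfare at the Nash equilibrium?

49.4

∂u_i/∂x_i = α_i − 1, so neighbor i contributes w_i if α_i > 1, else 0.
α_i > 1 for i ∈ {1, 3}; NE contributions (17, 0, 12), X = 29.
W^NE = Σw_i − X^NE + (Σα_i)·X^NE = 48 + 2.6·29 = 123.4.
Planner: ∂(Σu_j)/∂x_i = Σα_j − 1 = 2.6 > 0, so everyone contributes w_i; X^SO = 48, W^SO = 48 + 2.6·48 = 172.8.
Deadweight loss = 49.4.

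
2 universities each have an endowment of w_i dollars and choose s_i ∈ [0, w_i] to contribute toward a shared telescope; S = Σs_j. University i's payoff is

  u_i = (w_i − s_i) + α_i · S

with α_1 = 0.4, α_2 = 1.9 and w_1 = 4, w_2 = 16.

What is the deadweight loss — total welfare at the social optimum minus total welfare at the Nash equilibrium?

5.2

∂u_i/∂s_i = α_i − 1, so university i contributes w_i if α_i > 1, else 0.
α_i > 1 for i ∈ {2}; NE contributions (0, 16), S = 16.
W^NE = Σw_i − S^NE + (Σα_i)·S^NE = 20 + 1.3·16 = 40.8.
Planner: ∂(Σu_j)/∂s_i = Σα_j − 1 = 1.3 > 0, so everyone contributes w_i; S^SO = 20, W^SO = 20 + 1.3·20 = 46.
Deadweight loss = 5.2.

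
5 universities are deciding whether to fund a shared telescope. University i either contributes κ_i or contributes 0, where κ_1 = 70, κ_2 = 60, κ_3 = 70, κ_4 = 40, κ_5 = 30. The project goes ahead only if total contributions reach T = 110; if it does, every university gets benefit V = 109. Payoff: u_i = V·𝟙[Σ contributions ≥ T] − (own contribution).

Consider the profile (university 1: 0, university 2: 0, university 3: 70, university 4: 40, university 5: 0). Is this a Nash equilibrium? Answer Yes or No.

Yes

Total = 110 ≥ 110: provided.
University 1 (pledges 0, payoff 109): pledging 70 → total 180, payoff 39. No gain.
University 2 (pledges 0, payoff 109): pledging 60 → total 170, payoff 49. No gain.
University 3 (pledges 70, payoff 39): dropping to 0 → total 40, payoff 0. No gain.
University 4 (pledges 40, payoff 69): dropping to 0 → total 70, payoff 0. No gain.
University 5 (pledges 0, payoff 109): pledging 30 → total 140, payoff 79. No gain.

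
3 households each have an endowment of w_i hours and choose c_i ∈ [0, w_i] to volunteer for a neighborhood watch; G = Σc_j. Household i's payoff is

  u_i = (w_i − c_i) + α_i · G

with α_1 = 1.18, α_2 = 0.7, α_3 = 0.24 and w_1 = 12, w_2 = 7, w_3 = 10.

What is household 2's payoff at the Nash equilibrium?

15.4

∂u_i/∂c_i = α_i − 1, so household i contributes w_i if α_i > 1, else 0.
α_i > 1 for i ∈ {1}; NE contributions (12, 0, 0), G = 12.
u_2 = (7 − 0) + 0.7·12 = 15.4.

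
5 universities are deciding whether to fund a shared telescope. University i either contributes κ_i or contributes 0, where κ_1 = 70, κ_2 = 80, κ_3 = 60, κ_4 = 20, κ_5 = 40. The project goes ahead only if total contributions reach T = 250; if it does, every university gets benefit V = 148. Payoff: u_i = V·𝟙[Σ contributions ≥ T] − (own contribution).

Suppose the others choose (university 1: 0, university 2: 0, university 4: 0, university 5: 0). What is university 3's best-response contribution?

Others' total = 0. Even contributing 60 gives 60 < 250: no benefit either way.
Best response: 0.

0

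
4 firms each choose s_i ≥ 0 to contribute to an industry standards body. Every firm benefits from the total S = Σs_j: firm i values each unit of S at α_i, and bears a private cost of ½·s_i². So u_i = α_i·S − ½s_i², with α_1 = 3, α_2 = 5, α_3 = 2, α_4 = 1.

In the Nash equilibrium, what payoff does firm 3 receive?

20

Firm i's FOC: ∂u_i/∂s_i = α_i − s_i = 0, so s_i* = α_i.
NE contributions = (3, 5, 2, 1); S = 11.
u_3 = α_3·S − ½·(s_3)² = 2·11 − ½·2² = 20.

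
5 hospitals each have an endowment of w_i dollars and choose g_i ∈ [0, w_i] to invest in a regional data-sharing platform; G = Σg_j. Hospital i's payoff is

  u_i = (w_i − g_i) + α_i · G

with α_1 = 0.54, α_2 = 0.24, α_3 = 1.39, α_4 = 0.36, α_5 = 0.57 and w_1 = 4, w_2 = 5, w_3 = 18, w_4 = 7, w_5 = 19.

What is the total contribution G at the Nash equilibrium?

∂u_i/∂g_i = α_i − 1, so hospital i contributes w_i if α_i > 1, else 0.
α_i > 1 for i ∈ {3}; NE contributions (0, 0, 18, 0, 0), G = 18.

18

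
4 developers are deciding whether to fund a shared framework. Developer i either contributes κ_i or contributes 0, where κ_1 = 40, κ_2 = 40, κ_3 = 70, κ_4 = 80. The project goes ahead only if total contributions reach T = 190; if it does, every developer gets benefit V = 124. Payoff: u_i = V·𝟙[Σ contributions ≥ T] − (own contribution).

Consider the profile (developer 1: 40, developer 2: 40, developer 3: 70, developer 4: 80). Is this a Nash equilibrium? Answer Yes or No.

No

Total = 230 ≥ 190: provided.
Developer 1 (pledges 40, payoff 84): dropping to 0 → total 190, payoff 124. Profitable deviation.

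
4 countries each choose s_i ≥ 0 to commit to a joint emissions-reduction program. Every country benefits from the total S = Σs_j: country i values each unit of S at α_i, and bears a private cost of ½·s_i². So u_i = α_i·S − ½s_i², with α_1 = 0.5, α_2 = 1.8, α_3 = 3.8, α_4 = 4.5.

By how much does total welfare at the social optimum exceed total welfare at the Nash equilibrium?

131.45

Country i's FOC: ∂u_i/∂s_i = α_i − s_i = 0, so s_i* = α_i.
NE contributions = (0.5, 1.8, 3.8, 4.5); S = 10.6.
W^NE = (Σα)·S − ½Σα_i² = 10.6² − ½·38.18 = 93.27.
Planner sets s_i = Σα_j = 10.6 for every i, so S^SO = 4·10.6 = 42.4.
W^SO = (Σα)·S^SO − ½·4·(Σα)² = (4/2)·10.6² = 224.72.
Deadweight loss = W^SO − W^NE = 131.45.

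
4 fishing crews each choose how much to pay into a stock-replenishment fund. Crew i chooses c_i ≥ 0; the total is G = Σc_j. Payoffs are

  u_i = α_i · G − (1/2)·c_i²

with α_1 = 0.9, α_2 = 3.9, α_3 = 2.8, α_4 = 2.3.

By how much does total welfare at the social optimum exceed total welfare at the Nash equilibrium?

112.585

Crew i's FOC: ∂u_i/∂c_i = α_i − c_i = 0, so c_i* = α_i.
NE contributions = (0.9, 3.9, 2.8, 2.3); G = 9.9.
W^NE = (Σα)·G − ½Σα_i² = 9.9² − ½·29.15 = 83.435.
Planner sets c_i = Σα_j = 9.9 for every i, so G^SO = 4·9.9 = 39.6.
W^SO = (Σα)·G^SO − ½·4·(Σα)² = (4/2)·9.9² = 196.02.
Deadweight loss = W^SO − W^NE = 112.585.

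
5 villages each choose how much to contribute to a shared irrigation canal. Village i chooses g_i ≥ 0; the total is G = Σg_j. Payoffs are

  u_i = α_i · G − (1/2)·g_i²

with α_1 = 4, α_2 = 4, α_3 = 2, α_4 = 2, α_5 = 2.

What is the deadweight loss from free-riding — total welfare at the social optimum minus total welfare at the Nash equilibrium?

Village i's FOC: ∂u_i/∂g_i = α_i − g_i = 0, so g_i* = α_i.
NE contributions = (4, 4, 2, 2, 2); G = 14.
W^NE = (Σα)·G − ½Σα_i² = 14² − ½·44 = 174.
Planner sets g_i = Σα_j = 14 for every i, so G^SO = 5·14 = 70.
W^SO = (Σα)·G^SO − ½·5·(Σα)² = (5/2)·14² = 490.
Deadweight loss = W^SO − W^NE = 316.

316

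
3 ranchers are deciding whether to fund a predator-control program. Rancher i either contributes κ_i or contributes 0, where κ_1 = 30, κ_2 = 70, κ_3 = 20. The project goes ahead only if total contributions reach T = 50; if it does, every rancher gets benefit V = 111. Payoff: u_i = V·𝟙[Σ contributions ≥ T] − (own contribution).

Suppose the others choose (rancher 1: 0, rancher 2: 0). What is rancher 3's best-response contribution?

Others' total = 0. Even contributing 20 gives 20 < 50: no benefit either way.
Best response: 0.

0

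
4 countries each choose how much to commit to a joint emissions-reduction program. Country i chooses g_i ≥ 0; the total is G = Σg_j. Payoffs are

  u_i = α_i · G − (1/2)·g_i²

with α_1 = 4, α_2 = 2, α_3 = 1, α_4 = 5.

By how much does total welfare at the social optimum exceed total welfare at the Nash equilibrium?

Country i's FOC: ∂u_i/∂g_i = α_i − g_i = 0, so g_i* = α_i.
NE contributions = (4, 2, 1, 5); G = 12.
W^NE = (Σα)·G − ½Σα_i² = 12² − ½·46 = 121.
Planner sets g_i = Σα_j = 12 for every i, so G^SO = 4·12 = 48.
W^SO = (Σα)·G^SO − ½·4·(Σα)² = (4/2)·12² = 288.
Deadweight loss = W^SO − W^NE = 167.

167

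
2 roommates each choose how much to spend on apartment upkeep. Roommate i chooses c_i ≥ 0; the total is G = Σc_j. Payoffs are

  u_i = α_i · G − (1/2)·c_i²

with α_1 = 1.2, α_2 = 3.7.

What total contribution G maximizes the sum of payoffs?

9.8

Planner FOC: ∂(Σu_j)/∂c_i = (Σα_j) − c_i = 0, so c_i^SO = Σα_j = 4.9 for every i; G^SO = 9.8.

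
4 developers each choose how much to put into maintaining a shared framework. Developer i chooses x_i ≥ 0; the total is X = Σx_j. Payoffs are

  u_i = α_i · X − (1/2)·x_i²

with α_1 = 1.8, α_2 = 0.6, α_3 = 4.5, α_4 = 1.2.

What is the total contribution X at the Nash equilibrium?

8.1

Developer i's FOC: ∂u_i/∂x_i = α_i − x_i = 0, so x_i* = α_i.
NE contributions = (1.8, 0.6, 4.5, 1.2); X = 8.1.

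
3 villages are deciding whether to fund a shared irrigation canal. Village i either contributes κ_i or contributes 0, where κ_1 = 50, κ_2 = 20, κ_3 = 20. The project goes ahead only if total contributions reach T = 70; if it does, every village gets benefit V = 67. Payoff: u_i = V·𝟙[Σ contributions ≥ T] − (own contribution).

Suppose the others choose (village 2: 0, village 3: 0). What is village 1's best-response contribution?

Others' total = 0. Even contributing 50 gives 50 < 70: no benefit either way.
Best response: 0.

0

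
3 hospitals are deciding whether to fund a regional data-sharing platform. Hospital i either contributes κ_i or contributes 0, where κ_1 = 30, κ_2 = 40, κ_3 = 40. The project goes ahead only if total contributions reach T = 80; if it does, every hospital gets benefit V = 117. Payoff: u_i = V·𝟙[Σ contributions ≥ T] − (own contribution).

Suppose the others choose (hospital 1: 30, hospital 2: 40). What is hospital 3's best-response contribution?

Others' total = 70. Contributing 40 brings total to 110 ≥ 80: gain V − κ_3 = 77.
Best response: 40.

40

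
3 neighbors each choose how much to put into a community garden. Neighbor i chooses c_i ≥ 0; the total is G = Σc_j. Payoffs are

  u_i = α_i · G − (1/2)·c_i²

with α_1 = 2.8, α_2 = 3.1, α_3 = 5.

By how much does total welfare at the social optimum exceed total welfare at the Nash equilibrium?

80.63

Neighbor i's FOC: ∂u_i/∂c_i = α_i − c_i = 0, so c_i* = α_i.
NE contributions = (2.8, 3.1, 5); G = 10.9.
W^NE = (Σα)·G − ½Σα_i² = 10.9² − ½·42.45 = 97.585.
Planner sets c_i = Σα_j = 10.9 for every i, so G^SO = 3·10.9 = 32.7.
W^SO = (Σα)·G^SO − ½·3·(Σα)² = (3/2)·10.9² = 178.215.
Deadweight loss = W^SO − W^NE = 80.63.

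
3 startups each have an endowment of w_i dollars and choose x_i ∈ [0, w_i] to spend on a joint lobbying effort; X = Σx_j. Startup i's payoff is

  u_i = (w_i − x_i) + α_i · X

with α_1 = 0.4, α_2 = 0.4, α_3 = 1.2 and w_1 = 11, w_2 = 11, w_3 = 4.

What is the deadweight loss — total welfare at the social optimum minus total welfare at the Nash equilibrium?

22

∂u_i/∂x_i = α_i − 1, so startup i contributes w_i if α_i > 1, else 0.
α_i > 1 for i ∈ {3}; NE contributions (0, 0, 4), X = 4.
W^NE = Σw_i − X^NE + (Σα_i)·X^NE = 26 + 1·4 = 30.
Planner: ∂(Σu_j)/∂x_i = Σα_j − 1 = 1 > 0, so everyone contributes w_i; X^SO = 26, W^SO = 26 + 1·26 = 52.
Deadweight loss = 22.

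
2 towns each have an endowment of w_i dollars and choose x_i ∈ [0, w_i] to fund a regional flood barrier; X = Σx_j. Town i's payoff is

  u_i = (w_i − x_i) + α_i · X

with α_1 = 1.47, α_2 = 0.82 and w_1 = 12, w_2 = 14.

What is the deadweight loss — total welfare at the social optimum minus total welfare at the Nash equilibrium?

18.06

∂u_i/∂x_i = α_i − 1, so town i contributes w_i if α_i > 1, else 0.
α_i > 1 for i ∈ {1}; NE contributions (12, 0), X = 12.
W^NE = Σw_i − X^NE + (Σα_i)·X^NE = 26 + 1.29·12 = 41.48.
Planner: ∂(Σu_j)/∂x_i = Σα_j − 1 = 1.29 > 0, so everyone contributes w_i; X^SO = 26, W^SO = 26 + 1.29·26 = 59.54.
Deadweight loss = 18.06.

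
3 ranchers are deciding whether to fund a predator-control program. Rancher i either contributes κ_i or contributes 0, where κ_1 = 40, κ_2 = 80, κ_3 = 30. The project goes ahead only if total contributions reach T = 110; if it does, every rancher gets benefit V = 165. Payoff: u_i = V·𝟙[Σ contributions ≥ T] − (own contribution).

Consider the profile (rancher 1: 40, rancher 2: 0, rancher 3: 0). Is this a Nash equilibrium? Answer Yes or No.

No

Total = 40 < 110: not provided.
Rancher 1 (pledges 40, payoff -40): dropping to 0 → total 0, payoff 0. Profitable deviation.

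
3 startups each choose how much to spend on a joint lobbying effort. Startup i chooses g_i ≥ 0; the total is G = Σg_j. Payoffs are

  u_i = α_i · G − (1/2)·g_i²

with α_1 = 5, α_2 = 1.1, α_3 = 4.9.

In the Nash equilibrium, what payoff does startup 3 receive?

Startup i's FOC: ∂u_i/∂g_i = α_i − g_i = 0, so g_i* = α_i.
NE contributions = (5, 1.1, 4.9); G = 11.
u_3 = α_3·G − ½·(g_3)² = 4.9·11 − ½·4.9² = 41.895.

41.895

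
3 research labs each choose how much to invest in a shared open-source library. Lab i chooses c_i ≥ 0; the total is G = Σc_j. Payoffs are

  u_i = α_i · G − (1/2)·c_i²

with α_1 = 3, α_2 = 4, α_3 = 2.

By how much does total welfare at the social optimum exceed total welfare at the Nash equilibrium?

55

Lab i's FOC: ∂u_i/∂c_i = α_i − c_i = 0, so c_i* = α_i.
NE contributions = (3, 4, 2); G = 9.
W^NE = (Σα)·G − ½Σα_i² = 9² − ½·29 = 66.5.
Planner sets c_i = Σα_j = 9 for every i, so G^SO = 3·9 = 27.
W^SO = (Σα)·G^SO − ½·3·(Σα)² = (3/2)·9² = 121.5.
Deadweight loss = W^SO − W^NE = 55.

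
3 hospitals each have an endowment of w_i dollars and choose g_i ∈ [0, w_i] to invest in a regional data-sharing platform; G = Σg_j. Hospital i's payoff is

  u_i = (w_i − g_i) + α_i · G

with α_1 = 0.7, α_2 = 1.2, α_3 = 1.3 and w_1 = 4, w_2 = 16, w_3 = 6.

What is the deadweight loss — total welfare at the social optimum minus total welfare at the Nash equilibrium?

8.8

∂u_i/∂g_i = α_i − 1, so hospital i contributes w_i if α_i > 1, else 0.
α_i > 1 for i ∈ {2, 3}; NE contributions (0, 16, 6), G = 22.
W^NE = Σw_i − G^NE + (Σα_i)·G^NE = 26 + 2.2·22 = 74.4.
Planner: ∂(Σu_j)/∂g_i = Σα_j − 1 = 2.2 > 0, so everyone contributes w_i; G^SO = 26, W^SO = 26 + 2.2·26 = 83.2.
Deadweight loss = 8.8.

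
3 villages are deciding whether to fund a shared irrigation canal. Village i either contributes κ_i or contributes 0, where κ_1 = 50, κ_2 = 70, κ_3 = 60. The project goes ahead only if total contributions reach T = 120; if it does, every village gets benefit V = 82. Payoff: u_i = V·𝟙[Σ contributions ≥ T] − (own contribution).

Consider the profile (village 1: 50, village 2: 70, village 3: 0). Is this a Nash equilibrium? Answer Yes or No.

Yes

Total = 120 ≥ 120: provided.
Village 1 (pledges 50, payoff 32): dropping to 0 → total 70, payoff 0. No gain.
Village 2 (pledges 70, payoff 12): dropping to 0 → total 50, payoff 0. No gain.
Village 3 (pledges 0, payoff 82): pledging 60 → total 180, payoff 22. No gain.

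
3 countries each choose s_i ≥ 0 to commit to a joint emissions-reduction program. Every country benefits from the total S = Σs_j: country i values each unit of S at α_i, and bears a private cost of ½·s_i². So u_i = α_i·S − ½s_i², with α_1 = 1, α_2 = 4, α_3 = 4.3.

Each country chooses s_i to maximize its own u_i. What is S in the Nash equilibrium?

Country i's FOC: ∂u_i/∂s_i = α_i − s_i = 0, so s_i* = α_i.
NE contributions = (1, 4, 4.3); S = 9.3.

9.3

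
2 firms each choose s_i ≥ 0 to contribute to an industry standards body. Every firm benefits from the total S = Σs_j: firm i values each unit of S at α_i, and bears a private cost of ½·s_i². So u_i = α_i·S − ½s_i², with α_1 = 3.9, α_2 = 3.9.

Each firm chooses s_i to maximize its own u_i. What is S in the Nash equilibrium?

7.8

Firm i's FOC: ∂u_i/∂s_i = α_i − s_i = 0, so s_i* = α_i.
NE contributions = (3.9, 3.9); S = 7.8.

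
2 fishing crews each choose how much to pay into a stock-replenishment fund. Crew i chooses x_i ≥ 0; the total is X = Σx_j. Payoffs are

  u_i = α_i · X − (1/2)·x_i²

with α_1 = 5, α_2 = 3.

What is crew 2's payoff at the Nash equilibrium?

19.5

Crew i's FOC: ∂u_i/∂x_i = α_i − x_i = 0, so x_i* = α_i.
NE contributions = (5, 3); X = 8.
u_2 = α_2·X − ½·(x_2)² = 3·8 − ½·3² = 19.5.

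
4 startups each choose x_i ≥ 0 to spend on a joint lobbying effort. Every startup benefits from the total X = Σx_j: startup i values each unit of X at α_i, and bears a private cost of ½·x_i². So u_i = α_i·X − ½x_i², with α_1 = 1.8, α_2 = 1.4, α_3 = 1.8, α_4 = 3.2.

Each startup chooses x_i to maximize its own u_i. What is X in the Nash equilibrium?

Startup i's FOC: ∂u_i/∂x_i = α_i − x_i = 0, so x_i* = α_i.
NE contributions = (1.8, 1.4, 1.8, 3.2); X = 8.2.

8.2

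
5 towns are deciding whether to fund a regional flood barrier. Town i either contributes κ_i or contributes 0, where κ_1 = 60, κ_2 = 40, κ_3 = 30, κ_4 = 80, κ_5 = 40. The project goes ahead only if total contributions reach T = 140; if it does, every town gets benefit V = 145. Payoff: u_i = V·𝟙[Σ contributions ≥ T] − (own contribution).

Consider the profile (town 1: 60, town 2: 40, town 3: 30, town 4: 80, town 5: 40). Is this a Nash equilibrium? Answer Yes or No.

No

Total = 250 ≥ 140: provided.
Town 1 (pledges 60, payoff 85): dropping to 0 → total 190, payoff 145. Profitable deviation.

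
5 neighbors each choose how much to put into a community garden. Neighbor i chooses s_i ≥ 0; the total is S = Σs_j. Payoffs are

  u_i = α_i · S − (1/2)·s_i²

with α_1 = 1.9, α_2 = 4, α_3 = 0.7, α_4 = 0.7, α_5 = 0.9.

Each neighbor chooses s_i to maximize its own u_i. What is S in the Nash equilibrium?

8.2

Neighbor i's FOC: ∂u_i/∂s_i = α_i − s_i = 0, so s_i* = α_i.
NE contributions = (1.9, 4, 0.7, 0.7, 0.9); S = 8.2.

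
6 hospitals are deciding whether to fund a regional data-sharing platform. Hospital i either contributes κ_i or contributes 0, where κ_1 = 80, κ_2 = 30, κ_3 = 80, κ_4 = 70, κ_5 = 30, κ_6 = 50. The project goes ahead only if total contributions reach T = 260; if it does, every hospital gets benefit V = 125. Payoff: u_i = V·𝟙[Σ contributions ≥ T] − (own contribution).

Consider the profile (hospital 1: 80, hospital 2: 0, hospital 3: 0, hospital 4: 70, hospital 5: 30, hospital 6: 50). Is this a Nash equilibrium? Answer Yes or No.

No

Total = 230 < 260: not provided.
Hospital 1 (pledges 80, payoff -80): dropping to 0 → total 150, payoff 0. Profitable deviation.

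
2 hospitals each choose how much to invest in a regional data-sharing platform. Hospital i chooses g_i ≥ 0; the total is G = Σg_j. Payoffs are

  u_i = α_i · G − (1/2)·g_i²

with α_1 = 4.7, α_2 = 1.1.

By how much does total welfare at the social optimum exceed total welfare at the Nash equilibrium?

Hospital i's FOC: ∂u_i/∂g_i = α_i − g_i = 0, so g_i* = α_i.
NE contributions = (4.7, 1.1); G = 5.8.
W^NE = (Σα)·G − ½Σα_i² = 5.8² − ½·23.3 = 21.99.
Planner sets g_i = Σα_j = 5.8 for every i, so G^SO = 2·5.8 = 11.6.
W^SO = (Σα)·G^SO − ½·2·(Σα)² = (2/2)·5.8² = 33.64.
Deadweight loss = W^SO − W^NE = 11.65.

11.65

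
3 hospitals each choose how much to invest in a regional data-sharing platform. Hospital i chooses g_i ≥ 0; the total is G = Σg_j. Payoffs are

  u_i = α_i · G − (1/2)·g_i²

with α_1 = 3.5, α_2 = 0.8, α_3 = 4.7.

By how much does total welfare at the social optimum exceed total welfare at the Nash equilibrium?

Hospital i's FOC: ∂u_i/∂g_i = α_i − g_i = 0, so g_i* = α_i.
NE contributions = (3.5, 0.8, 4.7); G = 9.
W^NE = (Σα)·G − ½Σα_i² = 9² − ½·34.98 = 63.51.
Planner sets g_i = Σα_j = 9 for every i, so G^SO = 3·9 = 27.
W^SO = (Σα)·G^SO − ½·3·(Σα)² = (3/2)·9² = 121.5.
Deadweight loss = W^SO − W^NE = 57.99.

57.99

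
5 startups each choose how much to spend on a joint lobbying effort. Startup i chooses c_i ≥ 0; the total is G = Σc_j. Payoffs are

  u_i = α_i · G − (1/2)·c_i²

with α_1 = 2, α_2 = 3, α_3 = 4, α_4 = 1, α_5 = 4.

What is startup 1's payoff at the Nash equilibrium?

26

Startup i's FOC: ∂u_i/∂c_i = α_i − c_i = 0, so c_i* = α_i.
NE contributions = (2, 3, 4, 1, 4); G = 14.
u_1 = α_1·G − ½·(c_1)² = 2·14 − ½·2² = 26.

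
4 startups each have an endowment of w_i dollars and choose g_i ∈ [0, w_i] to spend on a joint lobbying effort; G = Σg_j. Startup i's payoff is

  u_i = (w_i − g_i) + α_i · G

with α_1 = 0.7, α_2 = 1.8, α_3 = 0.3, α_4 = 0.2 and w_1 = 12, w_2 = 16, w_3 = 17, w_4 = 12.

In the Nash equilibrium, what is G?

16

∂u_i/∂g_i = α_i − 1, so startup i contributes w_i if α_i > 1, else 0.
α_i > 1 for i ∈ {2}; NE contributions (0, 16, 0, 0), G = 16.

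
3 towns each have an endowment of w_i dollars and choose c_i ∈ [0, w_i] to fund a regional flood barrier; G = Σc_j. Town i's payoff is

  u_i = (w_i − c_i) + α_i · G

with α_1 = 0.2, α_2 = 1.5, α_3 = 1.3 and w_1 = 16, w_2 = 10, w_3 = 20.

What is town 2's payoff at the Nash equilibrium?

45

∂u_i/∂c_i = α_i − 1, so town i contributes w_i if α_i > 1, else 0.
α_i > 1 for i ∈ {2, 3}; NE contributions (0, 10, 20), G = 30.
u_2 = (10 − 10) + 1.5·30 = 45.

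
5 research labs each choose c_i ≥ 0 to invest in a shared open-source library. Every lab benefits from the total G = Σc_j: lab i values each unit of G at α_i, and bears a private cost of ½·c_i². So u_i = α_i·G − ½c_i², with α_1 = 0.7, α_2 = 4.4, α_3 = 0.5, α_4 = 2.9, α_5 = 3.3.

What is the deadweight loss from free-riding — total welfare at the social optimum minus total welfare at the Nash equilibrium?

Lab i's FOC: ∂u_i/∂c_i = α_i − c_i = 0, so c_i* = α_i.
NE contributions = (0.7, 4.4, 0.5, 2.9, 3.3); G = 11.8.
W^NE = (Σα)·G − ½Σα_i² = 11.8² − ½·39.4 = 119.54.
Planner sets c_i = Σα_j = 11.8 for every i, so G^SO = 5·11.8 = 59.
W^SO = (Σα)·G^SO − ½·5·(Σα)² = (5/2)·11.8² = 348.1.
Deadweight loss = W^SO − W^NE = 228.56.

228.56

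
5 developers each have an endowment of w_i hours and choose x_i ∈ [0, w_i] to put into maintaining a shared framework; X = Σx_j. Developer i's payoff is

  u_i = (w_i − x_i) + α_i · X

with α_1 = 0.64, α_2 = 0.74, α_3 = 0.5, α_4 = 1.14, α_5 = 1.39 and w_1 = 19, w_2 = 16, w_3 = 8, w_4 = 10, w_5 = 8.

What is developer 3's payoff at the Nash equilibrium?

∂u_i/∂x_i = α_i − 1, so developer i contributes w_i if α_i > 1, else 0.
α_i > 1 for i ∈ {4, 5}; NE contributions (0, 0, 0, 10, 8), X = 18.
u_3 = (8 − 0) + 0.5·18 = 17.

17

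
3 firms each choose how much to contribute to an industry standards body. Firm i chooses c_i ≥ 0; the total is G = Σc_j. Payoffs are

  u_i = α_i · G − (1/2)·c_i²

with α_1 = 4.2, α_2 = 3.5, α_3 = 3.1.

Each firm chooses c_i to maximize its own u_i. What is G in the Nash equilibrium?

10.8

Firm i's FOC: ∂u_i/∂c_i = α_i − c_i = 0, so c_i* = α_i.
NE contributions = (4.2, 3.5, 3.1); G = 10.8.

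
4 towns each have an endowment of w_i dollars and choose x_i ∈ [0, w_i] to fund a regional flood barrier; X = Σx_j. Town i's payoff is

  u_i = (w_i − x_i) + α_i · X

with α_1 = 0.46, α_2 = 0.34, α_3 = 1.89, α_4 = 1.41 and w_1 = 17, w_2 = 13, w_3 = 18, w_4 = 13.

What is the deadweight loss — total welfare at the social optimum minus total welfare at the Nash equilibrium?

∂u_i/∂x_i = α_i − 1, so town i contributes w_i if α_i > 1, else 0.
α_i > 1 for i ∈ {3, 4}; NE contributions (0, 0, 18, 13), X = 31.
W^NE = Σw_i − X^NE + (Σα_i)·X^NE = 61 + 3.1·31 = 157.1.
Planner: ∂(Σu_j)/∂x_i = Σα_j − 1 = 3.1 > 0, so everyone contributes w_i; X^SO = 61, W^SO = 61 + 3.1·61 = 250.1.
Deadweight loss = 93.

93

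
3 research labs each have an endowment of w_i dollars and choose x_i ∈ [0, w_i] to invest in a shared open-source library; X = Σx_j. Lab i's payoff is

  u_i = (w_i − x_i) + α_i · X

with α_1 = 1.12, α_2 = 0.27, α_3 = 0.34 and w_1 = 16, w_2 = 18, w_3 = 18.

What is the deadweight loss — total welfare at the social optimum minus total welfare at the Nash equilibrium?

26.28

∂u_i/∂x_i = α_i − 1, so lab i contributes w_i if α_i > 1, else 0.
α_i > 1 for i ∈ {1}; NE contributions (16, 0, 0), X = 16.
W^NE = Σw_i − X^NE + (Σα_i)·X^NE = 52 + 0.73·16 = 63.68.
Planner: ∂(Σu_j)/∂x_i = Σα_j − 1 = 0.73 > 0, so everyone contributes w_i; X^SO = 52, W^SO = 52 + 0.73·52 = 89.96.
Deadweight loss = 26.28.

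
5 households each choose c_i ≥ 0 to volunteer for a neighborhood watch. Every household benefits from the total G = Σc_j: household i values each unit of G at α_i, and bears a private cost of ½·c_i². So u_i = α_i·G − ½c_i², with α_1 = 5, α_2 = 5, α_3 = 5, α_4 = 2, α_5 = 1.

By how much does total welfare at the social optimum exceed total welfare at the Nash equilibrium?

526

Household i's FOC: ∂u_i/∂c_i = α_i − c_i = 0, so c_i* = α_i.
NE contributions = (5, 5, 5, 2, 1); G = 18.
W^NE = (Σα)·G − ½Σα_i² = 18² − ½·80 = 284.
Planner sets c_i = Σα_j = 18 for every i, so G^SO = 5·18 = 90.
W^SO = (Σα)·G^SO − ½·5·(Σα)² = (5/2)·18² = 810.
Deadweight loss = W^SO − W^NE = 526.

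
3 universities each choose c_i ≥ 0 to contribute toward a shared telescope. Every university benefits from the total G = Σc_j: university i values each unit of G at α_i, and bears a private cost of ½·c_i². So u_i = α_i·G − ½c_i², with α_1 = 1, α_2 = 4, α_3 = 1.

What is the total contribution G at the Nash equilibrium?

6

University i's FOC: ∂u_i/∂c_i = α_i − c_i = 0, so c_i* = α_i.
NE contributions = (1, 4, 1); G = 6.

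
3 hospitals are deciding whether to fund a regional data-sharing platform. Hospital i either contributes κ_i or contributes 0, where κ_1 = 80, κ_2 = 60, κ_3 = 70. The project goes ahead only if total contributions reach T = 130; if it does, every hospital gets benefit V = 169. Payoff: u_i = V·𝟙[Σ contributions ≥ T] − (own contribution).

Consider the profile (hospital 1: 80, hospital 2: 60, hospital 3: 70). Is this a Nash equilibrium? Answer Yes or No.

No

Total = 210 ≥ 130: provided.
Hospital 1 (pledges 80, payoff 89): dropping to 0 → total 130, payoff 169. Profitable deviation.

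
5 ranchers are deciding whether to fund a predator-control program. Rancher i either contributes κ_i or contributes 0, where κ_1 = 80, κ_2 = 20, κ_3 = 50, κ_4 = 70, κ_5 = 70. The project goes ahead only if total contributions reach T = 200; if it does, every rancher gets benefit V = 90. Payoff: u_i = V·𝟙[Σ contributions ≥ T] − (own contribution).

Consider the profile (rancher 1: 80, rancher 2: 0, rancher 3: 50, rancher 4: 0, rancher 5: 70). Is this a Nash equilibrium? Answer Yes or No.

Total = 200 ≥ 200: provided.
Rancher 1 (pledges 80, payoff 10): dropping to 0 → total 120, payoff 0. No gain.
Rancher 2 (pledges 0, payoff 90): pledging 20 → total 220, payoff 70. No gain.
Rancher 3 (pledges 50, payoff 40): dropping to 0 → total 150, payoff 0. No gain.
Rancher 4 (pledges 0, payoff 90): pledging 70 → total 270, payoff 20. No gain.
Rancher 5 (pledges 70, payoff 20): dropping to 0 → total 130, payoff 0. No gain.

Yes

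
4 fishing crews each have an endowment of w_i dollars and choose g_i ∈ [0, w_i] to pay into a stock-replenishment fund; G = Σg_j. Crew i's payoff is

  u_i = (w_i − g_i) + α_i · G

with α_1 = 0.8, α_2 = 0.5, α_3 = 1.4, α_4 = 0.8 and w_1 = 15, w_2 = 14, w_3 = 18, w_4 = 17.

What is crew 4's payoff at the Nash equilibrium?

31.4

∂u_i/∂g_i = α_i − 1, so crew i contributes w_i if α_i > 1, else 0.
α_i > 1 for i ∈ {3}; NE contributions (0, 0, 18, 0), G = 18.
u_4 = (17 − 0) + 0.8·18 = 31.4.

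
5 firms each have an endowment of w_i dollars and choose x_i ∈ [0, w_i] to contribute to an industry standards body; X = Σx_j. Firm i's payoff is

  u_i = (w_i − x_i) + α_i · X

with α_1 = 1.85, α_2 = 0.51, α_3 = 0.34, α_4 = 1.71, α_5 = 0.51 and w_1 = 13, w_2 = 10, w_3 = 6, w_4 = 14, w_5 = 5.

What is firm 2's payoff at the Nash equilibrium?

∂u_i/∂x_i = α_i − 1, so firm i contributes w_i if α_i > 1, else 0.
α_i > 1 for i ∈ {1, 4}; NE contributions (13, 0, 0, 14, 0), X = 27.
u_2 = (10 − 0) + 0.51·27 = 23.77.

23.77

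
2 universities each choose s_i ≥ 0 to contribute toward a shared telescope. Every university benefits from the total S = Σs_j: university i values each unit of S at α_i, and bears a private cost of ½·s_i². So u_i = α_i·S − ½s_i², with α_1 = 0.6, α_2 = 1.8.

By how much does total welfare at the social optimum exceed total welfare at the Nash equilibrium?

University i's FOC: ∂u_i/∂s_i = α_i − s_i = 0, so s_i* = α_i.
NE contributions = (0.6, 1.8); S = 2.4.
W^NE = (Σα)·S − ½Σα_i² = 2.4² − ½·3.6 = 3.96.
Planner sets s_i = Σα_j = 2.4 for every i, so S^SO = 2·2.4 = 4.8.
W^SO = (Σα)·S^SO − ½·2·(Σα)² = (2/2)·2.4² = 5.76.
Deadweight loss = W^SO − W^NE = 1.8.

1.8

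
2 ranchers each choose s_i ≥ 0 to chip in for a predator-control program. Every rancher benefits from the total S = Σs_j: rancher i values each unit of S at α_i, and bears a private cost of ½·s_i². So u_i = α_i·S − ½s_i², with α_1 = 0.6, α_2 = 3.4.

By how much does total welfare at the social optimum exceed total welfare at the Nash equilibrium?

5.96

Rancher i's FOC: ∂u_i/∂s_i = α_i − s_i = 0, so s_i* = α_i.
NE contributions = (0.6, 3.4); S = 4.
W^NE = (Σα)·S − ½Σα_i² = 4² − ½·11.92 = 10.04.
Planner sets s_i = Σα_j = 4 for every i, so S^SO = 2·4 = 8.
W^SO = (Σα)·S^SO − ½·2·(Σα)² = (2/2)·4² = 16.
Deadweight loss = W^SO − W^NE = 5.96.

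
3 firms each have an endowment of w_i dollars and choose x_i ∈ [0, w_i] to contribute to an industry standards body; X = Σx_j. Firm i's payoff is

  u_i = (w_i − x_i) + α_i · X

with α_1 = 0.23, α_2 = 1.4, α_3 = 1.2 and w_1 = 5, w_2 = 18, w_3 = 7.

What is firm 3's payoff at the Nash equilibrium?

∂u_i/∂x_i = α_i − 1, so firm i contributes w_i if α_i > 1, else 0.
α_i > 1 for i ∈ {2, 3}; NE contributions (0, 18, 7), X = 25.
u_3 = (7 − 7) + 1.2·25 = 30.

30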